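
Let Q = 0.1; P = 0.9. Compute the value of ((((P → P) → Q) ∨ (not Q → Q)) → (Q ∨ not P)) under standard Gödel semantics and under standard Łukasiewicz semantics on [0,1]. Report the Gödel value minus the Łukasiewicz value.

-0.80

Gödel evaluation:
  (P → P): 0.9 ≤ 0.9, so result = 1
  ((P → P) → Q): 1 > 0.1, so result = 0.1
  not Q: Gödel ¬ of 0.1 = 0 (operand ≠ 0)
  (not Q → Q): 0 ≤ 0.1, so result = 1
  (((P → P) → Q) ∨ (not Q → Q)) = max(0.1, 1) = 1
  not P: Gödel ¬ of 0.9 = 0 (operand ≠ 0)
  (Q ∨ not P) = max(0.1, 0) = 0.1
  ((((P → P) → Q) ∨ (not Q → Q)) → (Q ∨ not P)): 1 > 0.1, so result = 0.1
  Gödel value = 0.1
Łukasiewicz evaluation:
  (P → P): min(1, 1 − 0.9 + 0.9) = 1
  ((P → P) → Q): min(1, 1 − 1 + 0.1) = 0.1
  not Q: Łukasiewicz ¬ gives 1 − 0.1 = 0.9
  (not Q → Q): min(1, 1 − 0.9 + 0.1) = 0.2
  (((P → P) → Q) ∨ (not Q → Q)) = max(0.1, 0.2) = 0.2
  not P: Łukasiewicz ¬ gives 1 − 0.9 = 0.1
  (Q ∨ not P) = max(0.1, 0.1) = 0.1
  ((((P → P) → Q) ∨ (not Q → Q)) → (Q ∨ not P)): min(1, 1 − 0.2 + 0.1) = 0.9
  Łukasiewicz value = 0.9
Difference: 0.1 − 0.9 = -0.80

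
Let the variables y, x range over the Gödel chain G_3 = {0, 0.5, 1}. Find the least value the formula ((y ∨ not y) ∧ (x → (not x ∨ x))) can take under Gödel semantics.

0.50

The minimum is attained at y = 0.5, x = 0:
  not y: Gödel ¬ of 0.5 = 0 (operand ≠ 0)
  (y ∨ not y) = max(0.5, 0) = 0.5
  not x: Gödel ¬ of 0 = 1 (operand is 0)
  (not x ∨ x) = max(1, 0) = 1
  (x → (not x ∨ x)): 0 ≤ 1, so result = 1
  ((y ∨ not y) ∧ (x → (not x ∨ x))) = min(0.5, 1) = 0.5
Checking all 9 assignments confirms none give a value below 0.50.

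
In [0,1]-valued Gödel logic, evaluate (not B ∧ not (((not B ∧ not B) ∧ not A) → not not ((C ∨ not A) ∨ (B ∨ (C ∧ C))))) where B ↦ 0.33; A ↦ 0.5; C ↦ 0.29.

not B: Gödel ¬ of 0.33 = 0 (operand ≠ 0)
not B: Gödel ¬ of 0.33 = 0 (operand ≠ 0)
not B: Gödel ¬ of 0.33 = 0 (operand ≠ 0)
(not B ∧ not B) = min(0, 0) = 0
not A: Gödel ¬ of 0.5 = 0 (operand ≠ 0)
((not B ∧ not B) ∧ not A) = min(0, 0) = 0
not A: Gödel ¬ of 0.5 = 0 (operand ≠ 0)
(C ∨ not A) = max(0.29, 0) = 0.29
(C ∧ C) = min(0.29, 0.29) = 0.29
(B ∨ (C ∧ C)) = max(0.33, 0.29) = 0.33
((C ∨ not A) ∨ (B ∨ (C ∧ C))) = max(0.29, 0.33) = 0.33
not ((C ∨ not A) ∨ (B ∨ (C ∧ C))): Gödel ¬ of 0.33 = 0 (operand ≠ 0)
not not ((C ∨ not A) ∨ (B ∨ (C ∧ C))): Gödel ¬ of 0 = 1 (operand is 0)
(((not B ∧ not B) ∧ not A) → not not ((C ∨ not A) ∨ (B ∨ (C ∧ C)))): 0 ≤ 1, so result = 1
not (((not B ∧ not B) ∧ not A) → not not ((C ∨ not A) ∨ (B ∨ (C ∧ C)))): Gödel ¬ of 1 = 0 (operand ≠ 0)
(not B ∧ not (((not B ∧ not B) ∧ not A) → not not ((C ∨ not A) ∨ (B ∨ (C ∧ C))))) = min(0, 0) = 0

0.00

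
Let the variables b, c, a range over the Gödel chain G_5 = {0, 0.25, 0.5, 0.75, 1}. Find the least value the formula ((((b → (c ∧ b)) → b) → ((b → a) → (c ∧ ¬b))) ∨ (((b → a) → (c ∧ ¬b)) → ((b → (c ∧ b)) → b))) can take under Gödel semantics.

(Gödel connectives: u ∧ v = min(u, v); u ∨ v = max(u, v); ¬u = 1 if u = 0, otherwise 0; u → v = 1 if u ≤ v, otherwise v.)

1.00

Every assignment gives 1. For instance at b = 0, c = 0, a = 0:
  (c ∧ b) = min(0, 0) = 0
  (b → (c ∧ b)): 0 ≤ 0, so result = 1
  ((b → (c ∧ b)) → b): 1 > 0, so result = 0
  (b → a): 0 ≤ 0, so result = 1
  ¬b: Gödel ¬ of 0 = 1 (operand is 0)
  (c ∧ ¬b) = min(0, 1) = 0
  ((b → a) → (c ∧ ¬b)): 1 > 0, so result = 0
  (((b → (c ∧ b)) → b) → ((b → a) → (c ∧ ¬b))): 0 ≤ 0, so result = 1
  (b → a): 0 ≤ 0, so result = 1
  ¬b: Gödel ¬ of 0 = 1 (operand is 0)
  (c ∧ ¬b) = min(0, 1) = 0
  ((b → a) → (c ∧ ¬b)): 1 > 0, so result = 0
  (c ∧ b) = min(0, 0) = 0
  (b → (c ∧ b)): 0 ≤ 0, so result = 1
  ((b → (c ∧ b)) → b): 1 > 0, so result = 0
  (((b → a) → (c ∧ ¬b)) → ((b → (c ∧ b)) → b)): 0 ≤ 0, so result = 1
  ((((b → (c ∧ b)) → b) → ((b → a) → (c ∧ ¬b))) ∨ (((b → a) → (c ∧ ¬b)) → ((b → (c ∧ b)) → b))) = max(1, 1) = 1
All 125 assignments give value 1 — the formula is a G_5-tautology.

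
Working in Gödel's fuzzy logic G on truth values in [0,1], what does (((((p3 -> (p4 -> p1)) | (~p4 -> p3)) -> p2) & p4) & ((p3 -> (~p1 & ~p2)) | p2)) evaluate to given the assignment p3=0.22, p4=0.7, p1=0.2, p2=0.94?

0.70

(p4 -> p1): 0.7 > 0.2, so result = 0.2
(p3 -> (p4 -> p1)): 0.22 > 0.2, so result = 0.2
~p4: Gödel ¬ of 0.7 = 0 (operand ≠ 0)
(~p4 -> p3): 0 ≤ 0.22, so result = 1
((p3 -> (p4 -> p1)) | (~p4 -> p3)) = max(0.2, 1) = 1
(((p3 -> (p4 -> p1)) | (~p4 -> p3)) -> p2): 1 > 0.94, so result = 0.94
((((p3 -> (p4 -> p1)) | (~p4 -> p3)) -> p2) & p4) = min(0.94, 0.7) = 0.7
~p1: Gödel ¬ of 0.2 = 0 (operand ≠ 0)
~p2: Gödel ¬ of 0.94 = 0 (operand ≠ 0)
(~p1 & ~p2) = min(0, 0) = 0
(p3 -> (~p1 & ~p2)): 0.22 > 0, so result = 0
((p3 -> (~p1 & ~p2)) | p2) = max(0, 0.94) = 0.94
(((((p3 -> (p4 -> p1)) | (~p4 -> p3)) -> p2) & p4) & ((p3 -> (~p1 & ~p2)) | p2)) = min(0.7, 0.94) = 0.7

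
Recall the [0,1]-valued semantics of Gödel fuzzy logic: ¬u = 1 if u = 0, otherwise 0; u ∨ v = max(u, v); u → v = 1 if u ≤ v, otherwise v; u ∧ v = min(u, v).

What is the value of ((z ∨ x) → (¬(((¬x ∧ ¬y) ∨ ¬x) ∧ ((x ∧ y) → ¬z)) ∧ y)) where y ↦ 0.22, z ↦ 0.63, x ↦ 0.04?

(z ∨ x) = max(0.63, 0.04) = 0.63
¬x: Gödel ¬ of 0.04 = 0 (operand ≠ 0)
¬y: Gödel ¬ of 0.22 = 0 (operand ≠ 0)
(¬x ∧ ¬y) = min(0, 0) = 0
¬x: Gödel ¬ of 0.04 = 0 (operand ≠ 0)
((¬x ∧ ¬y) ∨ ¬x) = max(0, 0) = 0
(x ∧ y) = min(0.04, 0.22) = 0.04
¬z: Gödel ¬ of 0.63 = 0 (operand ≠ 0)
((x ∧ y) → ¬z): 0.04 > 0, so result = 0
(((¬x ∧ ¬y) ∨ ¬x) ∧ ((x ∧ y) → ¬z)) = min(0, 0) = 0
¬(((¬x ∧ ¬y) ∨ ¬x) ∧ ((x ∧ y) → ¬z)): Gödel ¬ of 0 = 1 (operand is 0)
(¬(((¬x ∧ ¬y) ∨ ¬x) ∧ ((x ∧ y) → ¬z)) ∧ y) = min(1, 0.22) = 0.22
((z ∨ x) → (¬(((¬x ∧ ¬y) ∨ ¬x) ∧ ((x ∧ y) → ¬z)) ∧ y)): 0.63 > 0.22, so result = 0.22

0.22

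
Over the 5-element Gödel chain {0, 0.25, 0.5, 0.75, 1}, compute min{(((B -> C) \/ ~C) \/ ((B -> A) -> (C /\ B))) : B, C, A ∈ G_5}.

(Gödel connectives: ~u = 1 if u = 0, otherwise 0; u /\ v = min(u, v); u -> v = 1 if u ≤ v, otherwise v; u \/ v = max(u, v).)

0.25

The minimum is attained at B = 0.5, C = 0.25, A = 0.5:
  (B -> C): 0.5 > 0.25, so result = 0.25
  ~C: Gödel ¬ of 0.25 = 0 (operand ≠ 0)
  ((B -> C) \/ ~C) = max(0.25, 0) = 0.25
  (B -> A): 0.5 ≤ 0.5, so result = 1
  (C /\ B) = min(0.25, 0.5) = 0.25
  ((B -> A) -> (C /\ B)): 1 > 0.25, so result = 0.25
  (((B -> C) \/ ~C) \/ ((B -> A) -> (C /\ B))) = max(0.25, 0.25) = 0.25
Checking all 125 assignments confirms none give a value below 0.25.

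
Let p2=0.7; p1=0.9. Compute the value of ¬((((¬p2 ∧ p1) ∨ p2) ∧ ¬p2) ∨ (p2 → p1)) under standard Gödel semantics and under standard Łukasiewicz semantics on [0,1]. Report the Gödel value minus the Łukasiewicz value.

0.00

Gödel evaluation:
  ¬p2: Gödel ¬ of 0.7 = 0 (operand ≠ 0)
  (¬p2 ∧ p1) = min(0, 0.9) = 0
  ((¬p2 ∧ p1) ∨ p2) = max(0, 0.7) = 0.7
  ¬p2: Gödel ¬ of 0.7 = 0 (operand ≠ 0)
  (((¬p2 ∧ p1) ∨ p2) ∧ ¬p2) = min(0.7, 0) = 0
  (p2 → p1): 0.7 ≤ 0.9, so result = 1
  ((((¬p2 ∧ p1) ∨ p2) ∧ ¬p2) ∨ (p2 → p1)) = max(0, 1) = 1
  ¬((((¬p2 ∧ p1) ∨ p2) ∧ ¬p2) ∨ (p2 → p1)): Gödel ¬ of 1 = 0 (operand ≠ 0)
  Gödel value = 0
Łukasiewicz evaluation:
  ¬p2: Łukasiewicz ¬ gives 1 − 0.7 = 0.3
  (¬p2 ∧ p1) = min(0.3, 0.9) = 0.3
  ((¬p2 ∧ p1) ∨ p2) = max(0.3, 0.7) = 0.7
  ¬p2: Łukasiewicz ¬ gives 1 − 0.7 = 0.3
  (((¬p2 ∧ p1) ∨ p2) ∧ ¬p2) = min(0.7, 0.3) = 0.3
  (p2 → p1): min(1, 1 − 0.7 + 0.9) = 1
  ((((¬p2 ∧ p1) ∨ p2) ∧ ¬p2) ∨ (p2 → p1)) = max(0.3, 1) = 1
  ¬((((¬p2 ∧ p1) ∨ p2) ∧ ¬p2) ∨ (p2 → p1)): Łukasiewicz ¬ gives 1 − 1 = 0
  Łukasiewicz value = 0
Difference: 0 − 0 = 0.00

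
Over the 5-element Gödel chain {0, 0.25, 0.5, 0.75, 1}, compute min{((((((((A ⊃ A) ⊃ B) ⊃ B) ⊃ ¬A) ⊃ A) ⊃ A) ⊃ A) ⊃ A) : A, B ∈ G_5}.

0.25

The minimum is attained at A = 0.25, B = 0:
  (A ⊃ A): 0.25 ≤ 0.25, so result = 1
  ((A ⊃ A) ⊃ B): 1 > 0, so result = 0
  (((A ⊃ A) ⊃ B) ⊃ B): 0 ≤ 0, so result = 1
  ¬A: Gödel ¬ of 0.25 = 0 (operand ≠ 0)
  ((((A ⊃ A) ⊃ B) ⊃ B) ⊃ ¬A): 1 > 0, so result = 0
  (((((A ⊃ A) ⊃ B) ⊃ B) ⊃ ¬A) ⊃ A): 0 ≤ 0.25, so result = 1
  ((((((A ⊃ A) ⊃ B) ⊃ B) ⊃ ¬A) ⊃ A) ⊃ A): 1 > 0.25, so result = 0.25
  (((((((A ⊃ A) ⊃ B) ⊃ B) ⊃ ¬A) ⊃ A) ⊃ A) ⊃ A): 0.25 ≤ 0.25, so result = 1
  ((((((((A ⊃ A) ⊃ B) ⊃ B) ⊃ ¬A) ⊃ A) ⊃ A) ⊃ A) ⊃ A): 1 > 0.25, so result = 0.25
Checking all 25 assignments confirms none give a value below 0.25.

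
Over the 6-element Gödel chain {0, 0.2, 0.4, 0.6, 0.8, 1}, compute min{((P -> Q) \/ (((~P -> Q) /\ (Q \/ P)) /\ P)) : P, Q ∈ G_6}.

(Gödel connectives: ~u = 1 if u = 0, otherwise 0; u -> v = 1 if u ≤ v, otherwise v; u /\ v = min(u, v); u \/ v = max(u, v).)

0.20

The minimum is attained at P = 0.2, Q = 0:
  (P -> Q): 0.2 > 0, so result = 0
  ~P: Gödel ¬ of 0.2 = 0 (operand ≠ 0)
  (~P -> Q): 0 ≤ 0, so result = 1
  (Q \/ P) = max(0, 0.2) = 0.2
  ((~P -> Q) /\ (Q \/ P)) = min(1, 0.2) = 0.2
  (((~P -> Q) /\ (Q \/ P)) /\ P) = min(0.2, 0.2) = 0.2
  ((P -> Q) \/ (((~P -> Q) /\ (Q \/ P)) /\ P)) = max(0, 0.2) = 0.2
Checking all 36 assignments confirms none give a value below 0.20.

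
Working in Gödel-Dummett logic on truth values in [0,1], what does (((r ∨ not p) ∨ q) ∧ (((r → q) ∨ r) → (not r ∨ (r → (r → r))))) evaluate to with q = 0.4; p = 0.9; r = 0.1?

not p: Gödel ¬ of 0.9 = 0 (operand ≠ 0)
(r ∨ not p) = max(0.1, 0) = 0.1
((r ∨ not p) ∨ q) = max(0.1, 0.4) = 0.4
(r → q): 0.1 ≤ 0.4, so result = 1
((r → q) ∨ r) = max(1, 0.1) = 1
not r: Gödel ¬ of 0.1 = 0 (operand ≠ 0)
(r → r): 0.1 ≤ 0.1, so result = 1
(r → (r → r)): 0.1 ≤ 1, so result = 1
(not r ∨ (r → (r → r))) = max(0, 1) = 1
(((r → q) ∨ r) → (not r ∨ (r → (r → r)))): 1 ≤ 1, so result = 1
(((r ∨ not p) ∨ q) ∧ (((r → q) ∨ r) → (not r ∨ (r → (r → r))))) = min(0.4, 1) = 0.4

0.40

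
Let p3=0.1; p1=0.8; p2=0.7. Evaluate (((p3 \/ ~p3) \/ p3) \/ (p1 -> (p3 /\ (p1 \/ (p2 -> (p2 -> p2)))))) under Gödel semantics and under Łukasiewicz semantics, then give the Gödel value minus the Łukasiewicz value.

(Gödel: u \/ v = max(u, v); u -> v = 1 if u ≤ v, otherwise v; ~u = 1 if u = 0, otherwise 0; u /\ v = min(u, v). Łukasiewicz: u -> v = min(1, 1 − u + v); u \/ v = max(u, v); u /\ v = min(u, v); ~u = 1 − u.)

-0.80

Gödel evaluation:
  ~p3: Gödel ¬ of 0.1 = 0 (operand ≠ 0)
  (p3 \/ ~p3) = max(0.1, 0) = 0.1
  ((p3 \/ ~p3) \/ p3) = max(0.1, 0.1) = 0.1
  (p2 -> p2): 0.7 ≤ 0.7, so result = 1
  (p2 -> (p2 -> p2)): 0.7 ≤ 1, so result = 1
  (p1 \/ (p2 -> (p2 -> p2))) = max(0.8, 1) = 1
  (p3 /\ (p1 \/ (p2 -> (p2 -> p2)))) = min(0.1, 1) = 0.1
  (p1 -> (p3 /\ (p1 \/ (p2 -> (p2 -> p2))))): 0.8 > 0.1, so result = 0.1
  (((p3 \/ ~p3) \/ p3) \/ (p1 -> (p3 /\ (p1 \/ (p2 -> (p2 -> p2)))))) = max(0.1, 0.1) = 0.1
  Gödel value = 0.1
Łukasiewicz evaluation:
  ~p3: Łukasiewicz ¬ gives 1 − 0.1 = 0.9
  (p3 \/ ~p3) = max(0.1, 0.9) = 0.9
  ((p3 \/ ~p3) \/ p3) = max(0.9, 0.1) = 0.9
  (p2 -> p2): min(1, 1 − 0.7 + 0.7) = 1
  (p2 -> (p2 -> p2)): min(1, 1 − 0.7 + 1) = 1
  (p1 \/ (p2 -> (p2 -> p2))) = max(0.8, 1) = 1
  (p3 /\ (p1 \/ (p2 -> (p2 -> p2)))) = min(0.1, 1) = 0.1
  (p1 -> (p3 /\ (p1 \/ (p2 -> (p2 -> p2))))): min(1, 1 − 0.8 + 0.1) = 0.3
  (((p3 \/ ~p3) \/ p3) \/ (p1 -> (p3 /\ (p1 \/ (p2 -> (p2 -> p2)))))) = max(0.9, 0.3) = 0.9
  Łukasiewicz value = 0.9
Difference: 0.1 − 0.9 = -0.80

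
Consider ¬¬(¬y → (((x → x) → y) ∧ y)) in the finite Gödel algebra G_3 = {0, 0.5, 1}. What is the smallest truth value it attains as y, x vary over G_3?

The minimum is attained at y = 0, x = 0:
  ¬y: Gödel ¬ of 0 = 1 (operand is 0)
  (x → x): 0 ≤ 0, so result = 1
  ((x → x) → y): 1 > 0, so result = 0
  (((x → x) → y) ∧ y) = min(0, 0) = 0
  (¬y → (((x → x) → y) ∧ y)): 1 > 0, so result = 0
  ¬(¬y → (((x → x) → y) ∧ y)): Gödel ¬ of 0 = 1 (operand is 0)
  ¬¬(¬y → (((x → x) → y) ∧ y)): Gödel ¬ of 1 = 0 (operand ≠ 0)
Checking all 9 assignments confirms none give a value below 0.00.

0.00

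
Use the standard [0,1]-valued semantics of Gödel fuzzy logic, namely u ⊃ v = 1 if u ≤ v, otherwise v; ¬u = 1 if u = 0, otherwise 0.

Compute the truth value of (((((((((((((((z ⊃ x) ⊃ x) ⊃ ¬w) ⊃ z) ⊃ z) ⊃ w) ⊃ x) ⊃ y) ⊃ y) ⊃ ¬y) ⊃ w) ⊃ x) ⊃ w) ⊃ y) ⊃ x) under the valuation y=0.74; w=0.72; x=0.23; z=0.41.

0.23

(z ⊃ x): 0.41 > 0.23, so result = 0.23
((z ⊃ x) ⊃ x): 0.23 ≤ 0.23, so result = 1
¬w: Gödel ¬ of 0.72 = 0 (operand ≠ 0)
(((z ⊃ x) ⊃ x) ⊃ ¬w): 1 > 0, so result = 0
((((z ⊃ x) ⊃ x) ⊃ ¬w) ⊃ z): 0 ≤ 0.41, so result = 1
(((((z ⊃ x) ⊃ x) ⊃ ¬w) ⊃ z) ⊃ z): 1 > 0.41, so result = 0.41
((((((z ⊃ x) ⊃ x) ⊃ ¬w) ⊃ z) ⊃ z) ⊃ w): 0.41 ≤ 0.72, so result = 1
(((((((z ⊃ x) ⊃ x) ⊃ ¬w) ⊃ z) ⊃ z) ⊃ w) ⊃ x): 1 > 0.23, so result = 0.23
((((((((z ⊃ x) ⊃ x) ⊃ ¬w) ⊃ z) ⊃ z) ⊃ w) ⊃ x) ⊃ y): 0.23 ≤ 0.74, so result = 1
(((((((((z ⊃ x) ⊃ x) ⊃ ¬w) ⊃ z) ⊃ z) ⊃ w) ⊃ x) ⊃ y) ⊃ y): 1 > 0.74, so result = 0.74
¬y: Gödel ¬ of 0.74 = 0 (operand ≠ 0)
((((((((((z ⊃ x) ⊃ x) ⊃ ¬w) ⊃ z) ⊃ z) ⊃ w) ⊃ x) ⊃ y) ⊃ y) ⊃ ¬y): 0.74 > 0, so result = 0
(((((((((((z ⊃ x) ⊃ x) ⊃ ¬w) ⊃ z) ⊃ z) ⊃ w) ⊃ x) ⊃ y) ⊃ y) ⊃ ¬y) ⊃ w): 0 ≤ 0.72, so result = 1
((((((((((((z ⊃ x) ⊃ x) ⊃ ¬w) ⊃ z) ⊃ z) ⊃ w) ⊃ x) ⊃ y) ⊃ y) ⊃ ¬y) ⊃ w) ⊃ x): 1 > 0.23, so result = 0.23
(((((((((((((z ⊃ x) ⊃ x) ⊃ ¬w) ⊃ z) ⊃ z) ⊃ w) ⊃ x) ⊃ y) ⊃ y) ⊃ ¬y) ⊃ w) ⊃ x) ⊃ w): 0.23 ≤ 0.72, so result = 1
((((((((((((((z ⊃ x) ⊃ x) ⊃ ¬w) ⊃ z) ⊃ z) ⊃ w) ⊃ x) ⊃ y) ⊃ y) ⊃ ¬y) ⊃ w) ⊃ x) ⊃ w) ⊃ y): 1 > 0.74, so result = 0.74
(((((((((((((((z ⊃ x) ⊃ x) ⊃ ¬w) ⊃ z) ⊃ z) ⊃ w) ⊃ x) ⊃ y) ⊃ y) ⊃ ¬y) ⊃ w) ⊃ x) ⊃ w) ⊃ y) ⊃ x): 0.74 > 0.23, so result = 0.23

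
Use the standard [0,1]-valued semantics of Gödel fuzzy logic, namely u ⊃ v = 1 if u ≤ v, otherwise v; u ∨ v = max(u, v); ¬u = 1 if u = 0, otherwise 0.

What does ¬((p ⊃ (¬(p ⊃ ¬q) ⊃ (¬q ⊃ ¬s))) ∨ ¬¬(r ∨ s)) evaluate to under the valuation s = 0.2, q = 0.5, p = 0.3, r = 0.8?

¬q: Gödel ¬ of 0.5 = 0 (operand ≠ 0)
(p ⊃ ¬q): 0.3 > 0, so result = 0
¬(p ⊃ ¬q): Gödel ¬ of 0 = 1 (operand is 0)
¬q: Gödel ¬ of 0.5 = 0 (operand ≠ 0)
¬s: Gödel ¬ of 0.2 = 0 (operand ≠ 0)
(¬q ⊃ ¬s): 0 ≤ 0, so result = 1
(¬(p ⊃ ¬q) ⊃ (¬q ⊃ ¬s)): 1 ≤ 1, so result = 1
(p ⊃ (¬(p ⊃ ¬q) ⊃ (¬q ⊃ ¬s))): 0.3 ≤ 1, so result = 1
(r ∨ s) = max(0.8, 0.2) = 0.8
¬(r ∨ s): Gödel ¬ of 0.8 = 0 (operand ≠ 0)
¬¬(r ∨ s): Gödel ¬ of 0 = 1 (operand is 0)
((p ⊃ (¬(p ⊃ ¬q) ⊃ (¬q ⊃ ¬s))) ∨ ¬¬(r ∨ s)) = max(1, 1) = 1
¬((p ⊃ (¬(p ⊃ ¬q) ⊃ (¬q ⊃ ¬s))) ∨ ¬¬(r ∨ s)): Gödel ¬ of 1 = 0 (operand ≠ 0)

0.00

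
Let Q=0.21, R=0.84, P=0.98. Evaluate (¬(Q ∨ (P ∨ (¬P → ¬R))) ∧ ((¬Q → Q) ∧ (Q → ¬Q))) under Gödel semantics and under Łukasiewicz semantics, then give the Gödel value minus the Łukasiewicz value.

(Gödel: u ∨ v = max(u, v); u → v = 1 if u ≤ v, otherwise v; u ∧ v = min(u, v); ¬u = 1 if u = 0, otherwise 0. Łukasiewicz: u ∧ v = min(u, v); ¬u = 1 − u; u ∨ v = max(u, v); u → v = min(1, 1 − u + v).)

0.00

Gödel evaluation:
  ¬P: Gödel ¬ of 0.98 = 0 (operand ≠ 0)
  ¬R: Gödel ¬ of 0.84 = 0 (operand ≠ 0)
  (¬P → ¬R): 0 ≤ 0, so result = 1
  (P ∨ (¬P → ¬R)) = max(0.98, 1) = 1
  (Q ∨ (P ∨ (¬P → ¬R))) = max(0.21, 1) = 1
  ¬(Q ∨ (P ∨ (¬P → ¬R))): Gödel ¬ of 1 = 0 (operand ≠ 0)
  ¬Q: Gödel ¬ of 0.21 = 0 (operand ≠ 0)
  (¬Q → Q): 0 ≤ 0.21, so result = 1
  ¬Q: Gödel ¬ of 0.21 = 0 (operand ≠ 0)
  (Q → ¬Q): 0.21 > 0, so result = 0
  ((¬Q → Q) ∧ (Q → ¬Q)) = min(1, 0) = 0
  (¬(Q ∨ (P ∨ (¬P → ¬R))) ∧ ((¬Q → Q) ∧ (Q → ¬Q))) = min(0, 0) = 0
  Gödel value = 0
Łukasiewicz evaluation:
  ¬P: Łukasiewicz ¬ gives 1 − 0.98 = 0.02
  ¬R: Łukasiewicz ¬ gives 1 − 0.84 = 0.16
  (¬P → ¬R): min(1, 1 − 0.02 + 0.16) = 1
  (P ∨ (¬P → ¬R)) = max(0.98, 1) = 1
  (Q ∨ (P ∨ (¬P → ¬R))) = max(0.21, 1) = 1
  ¬(Q ∨ (P ∨ (¬P → ¬R))): Łukasiewicz ¬ gives 1 − 1 = 0
  ¬Q: Łukasiewicz ¬ gives 1 − 0.21 = 0.79
  (¬Q → Q): min(1, 1 − 0.79 + 0.21) = 0.42
  ¬Q: Łukasiewicz ¬ gives 1 − 0.21 = 0.79
  (Q → ¬Q): min(1, 1 − 0.21 + 0.79) = 1
  ((¬Q → Q) ∧ (Q → ¬Q)) = min(0.42, 1) = 0.42
  (¬(Q ∨ (P ∨ (¬P → ¬R))) ∧ ((¬Q → Q) ∧ (Q → ¬Q))) = min(0, 0.42) = 0
  Łukasiewicz value = 0
Difference: 0 − 0 = 0.00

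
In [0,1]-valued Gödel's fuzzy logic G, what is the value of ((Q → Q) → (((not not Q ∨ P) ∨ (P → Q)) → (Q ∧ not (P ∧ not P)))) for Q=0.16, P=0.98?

0.16

(Q → Q): 0.16 ≤ 0.16, so result = 1
not Q: Gödel ¬ of 0.16 = 0 (operand ≠ 0)
not not Q: Gödel ¬ of 0 = 1 (operand is 0)
(not not Q ∨ P) = max(1, 0.98) = 1
(P → Q): 0.98 > 0.16, so result = 0.16
((not not Q ∨ P) ∨ (P → Q)) = max(1, 0.16) = 1
not P: Gödel ¬ of 0.98 = 0 (operand ≠ 0)
(P ∧ not P) = min(0.98, 0) = 0
not (P ∧ not P): Gödel ¬ of 0 = 1 (operand is 0)
(Q ∧ not (P ∧ not P)) = min(0.16, 1) = 0.16
(((not not Q ∨ P) ∨ (P → Q)) → (Q ∧ not (P ∧ not P))): 1 > 0.16, so result = 0.16
((Q → Q) → (((not not Q ∨ P) ∨ (P → Q)) → (Q ∧ not (P ∧ not P)))): 1 > 0.16, so result = 0.16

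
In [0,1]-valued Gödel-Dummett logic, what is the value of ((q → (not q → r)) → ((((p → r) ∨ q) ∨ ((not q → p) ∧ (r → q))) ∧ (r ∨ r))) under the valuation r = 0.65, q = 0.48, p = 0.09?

not q: Gödel ¬ of 0.48 = 0 (operand ≠ 0)
(not q → r): 0 ≤ 0.65, so result = 1
(q → (not q → r)): 0.48 ≤ 1, so result = 1
(p → r): 0.09 ≤ 0.65, so result = 1
((p → r) ∨ q) = max(1, 0.48) = 1
not q: Gödel ¬ of 0.48 = 0 (operand ≠ 0)
(not q → p): 0 ≤ 0.09, so result = 1
(r → q): 0.65 > 0.48, so result = 0.48
((not q → p) ∧ (r → q)) = min(1, 0.48) = 0.48
(((p → r) ∨ q) ∨ ((not q → p) ∧ (r → q))) = max(1, 0.48) = 1
(r ∨ r) = max(0.65, 0.65) = 0.65
((((p → r) ∨ q) ∨ ((not q → p) ∧ (r → q))) ∧ (r ∨ r)) = min(1, 0.65) = 0.65
((q → (not q → r)) → ((((p → r) ∨ q) ∨ ((not q → p) ∧ (r → q))) ∧ (r ∨ r))): 1 > 0.65, so result = 0.65

0.65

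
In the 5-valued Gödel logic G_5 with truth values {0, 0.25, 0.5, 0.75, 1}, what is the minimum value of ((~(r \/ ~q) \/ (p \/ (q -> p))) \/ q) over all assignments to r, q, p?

0.25

The minimum is attained at r = 0.25, q = 0.25, p = 0:
  ~q: Gödel ¬ of 0.25 = 0 (operand ≠ 0)
  (r \/ ~q) = max(0.25, 0) = 0.25
  ~(r \/ ~q): Gödel ¬ of 0.25 = 0 (operand ≠ 0)
  (q -> p): 0.25 > 0, so result = 0
  (p \/ (q -> p)) = max(0, 0) = 0
  (~(r \/ ~q) \/ (p \/ (q -> p))) = max(0, 0) = 0
  ((~(r \/ ~q) \/ (p \/ (q -> p))) \/ q) = max(0, 0.25) = 0.25
Checking all 125 assignments confirms none give a value below 0.25.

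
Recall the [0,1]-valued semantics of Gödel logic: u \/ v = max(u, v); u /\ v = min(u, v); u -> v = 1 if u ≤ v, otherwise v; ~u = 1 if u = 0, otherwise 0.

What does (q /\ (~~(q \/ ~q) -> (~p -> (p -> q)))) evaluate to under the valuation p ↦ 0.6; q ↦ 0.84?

0.84

~q: Gödel ¬ of 0.84 = 0 (operand ≠ 0)
(q \/ ~q) = max(0.84, 0) = 0.84
~(q \/ ~q): Gödel ¬ of 0.84 = 0 (operand ≠ 0)
~~(q \/ ~q): Gödel ¬ of 0 = 1 (operand is 0)
~p: Gödel ¬ of 0.6 = 0 (operand ≠ 0)
(p -> q): 0.6 ≤ 0.84, so result = 1
(~p -> (p -> q)): 0 ≤ 1, so result = 1
(~~(q \/ ~q) -> (~p -> (p -> q))): 1 ≤ 1, so result = 1
(q /\ (~~(q \/ ~q) -> (~p -> (p -> q)))) = min(0.84, 1) = 0.84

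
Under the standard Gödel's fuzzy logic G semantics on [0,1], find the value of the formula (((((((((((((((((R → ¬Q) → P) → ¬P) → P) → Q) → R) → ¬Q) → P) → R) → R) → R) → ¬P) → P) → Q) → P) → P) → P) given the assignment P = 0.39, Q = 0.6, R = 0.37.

¬Q: Gödel ¬ of 0.6 = 0 (operand ≠ 0)
(R → ¬Q): 0.37 > 0, so result = 0
((R → ¬Q) → P): 0 ≤ 0.39, so result = 1
¬P: Gödel ¬ of 0.39 = 0 (operand ≠ 0)
(((R → ¬Q) → P) → ¬P): 1 > 0, so result = 0
((((R → ¬Q) → P) → ¬P) → P): 0 ≤ 0.39, so result = 1
(((((R → ¬Q) → P) → ¬P) → P) → Q): 1 > 0.6, so result = 0.6
((((((R → ¬Q) → P) → ¬P) → P) → Q) → R): 0.6 > 0.37, so result = 0.37
¬Q: Gödel ¬ of 0.6 = 0 (operand ≠ 0)
(((((((R → ¬Q) → P) → ¬P) → P) → Q) → R) → ¬Q): 0.37 > 0, so result = 0
((((((((R → ¬Q) → P) → ¬P) → P) → Q) → R) → ¬Q) → P): 0 ≤ 0.39, so result = 1
(((((((((R → ¬Q) → P) → ¬P) → P) → Q) → R) → ¬Q) → P) → R): 1 > 0.37, so result = 0.37
((((((((((R → ¬Q) → P) → ¬P) → P) → Q) → R) → ¬Q) → P) → R) → R): 0.37 ≤ 0.37, so result = 1
(((((((((((R → ¬Q) → P) → ¬P) → P) → Q) → R) → ¬Q) → P) → R) → R) → R): 1 > 0.37, so result = 0.37
¬P: Gödel ¬ of 0.39 = 0 (operand ≠ 0)
((((((((((((R → ¬Q) → P) → ¬P) → P) → Q) → R) → ¬Q) → P) → R) → R) → R) → ¬P): 0.37 > 0, so result = 0
(((((((((((((R → ¬Q) → P) → ¬P) → P) → Q) → R) → ¬Q) → P) → R) → R) → R) → ¬P) → P): 0 ≤ 0.39, so result = 1
((((((((((((((R → ¬Q) → P) → ¬P) → P) → Q) → R) → ¬Q) → P) → R) → R) → R) → ¬P) → P) → Q): 1 > 0.6, so result = 0.6
(((((((((((((((R → ¬Q) → P) → ¬P) → P) → Q) → R) → ¬Q) → P) → R) → R) → R) → ¬P) → P) → Q) → P): 0.6 > 0.39, so result = 0.39
((((((((((((((((R → ¬Q) → P) → ¬P) → P) → Q) → R) → ¬Q) → P) → R) → R) → R) → ¬P) → P) → Q) → P) → P): 0.39 ≤ 0.39, so result = 1
(((((((((((((((((R → ¬Q) → P) → ¬P) → P) → Q) → R) → ¬Q) → P) → R) → R) → R) → ¬P) → P) → Q) → P) → P) → P): 1 > 0.39, so result = 0.39

0.39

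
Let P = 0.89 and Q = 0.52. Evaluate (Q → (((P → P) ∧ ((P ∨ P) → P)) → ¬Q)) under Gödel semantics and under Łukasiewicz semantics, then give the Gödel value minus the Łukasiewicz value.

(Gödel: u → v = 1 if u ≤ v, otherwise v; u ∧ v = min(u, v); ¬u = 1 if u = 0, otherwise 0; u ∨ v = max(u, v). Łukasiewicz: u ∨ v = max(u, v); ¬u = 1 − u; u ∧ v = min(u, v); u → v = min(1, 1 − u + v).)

-0.96

Gödel evaluation:
  (P → P): 0.89 ≤ 0.89, so result = 1
  (P ∨ P) = max(0.89, 0.89) = 0.89
  ((P ∨ P) → P): 0.89 ≤ 0.89, so result = 1
  ((P → P) ∧ ((P ∨ P) → P)) = min(1, 1) = 1
  ¬Q: Gödel ¬ of 0.52 = 0 (operand ≠ 0)
  (((P → P) ∧ ((P ∨ P) → P)) → ¬Q): 1 > 0, so result = 0
  (Q → (((P → P) ∧ ((P ∨ P) → P)) → ¬Q)): 0.52 > 0, so result = 0
  Gödel value = 0
Łukasiewicz evaluation:
  (P → P): min(1, 1 − 0.89 + 0.89) = 1
  (P ∨ P) = max(0.89, 0.89) = 0.89
  ((P ∨ P) → P): min(1, 1 − 0.89 + 0.89) = 1
  ((P → P) ∧ ((P ∨ P) → P)) = min(1, 1) = 1
  ¬Q: Łukasiewicz ¬ gives 1 − 0.52 = 0.48
  (((P → P) ∧ ((P ∨ P) → P)) → ¬Q): min(1, 1 − 1 + 0.48) = 0.48
  (Q → (((P → P) ∧ ((P ∨ P) → P)) → ¬Q)): min(1, 1 − 0.52 + 0.48) = 0.96
  Łukasiewicz value = 0.96
Difference: 0 − 0.96 = -0.96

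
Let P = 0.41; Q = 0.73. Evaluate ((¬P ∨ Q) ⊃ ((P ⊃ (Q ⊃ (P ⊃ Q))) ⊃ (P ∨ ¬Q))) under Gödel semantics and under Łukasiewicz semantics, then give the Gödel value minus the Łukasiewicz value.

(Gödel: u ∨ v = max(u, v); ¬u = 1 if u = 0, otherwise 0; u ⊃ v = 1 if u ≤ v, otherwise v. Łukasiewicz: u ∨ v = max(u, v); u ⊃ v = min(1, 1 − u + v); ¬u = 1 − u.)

Gödel evaluation:
  ¬P: Gödel ¬ of 0.41 = 0 (operand ≠ 0)
  (¬P ∨ Q) = max(0, 0.73) = 0.73
  (P ⊃ Q): 0.41 ≤ 0.73, so result = 1
  (Q ⊃ (P ⊃ Q)): 0.73 ≤ 1, so result = 1
  (P ⊃ (Q ⊃ (P ⊃ Q))): 0.41 ≤ 1, so result = 1
  ¬Q: Gödel ¬ of 0.73 = 0 (operand ≠ 0)
  (P ∨ ¬Q) = max(0.41, 0) = 0.41
  ((P ⊃ (Q ⊃ (P ⊃ Q))) ⊃ (P ∨ ¬Q)): 1 > 0.41, so result = 0.41
  ((¬P ∨ Q) ⊃ ((P ⊃ (Q ⊃ (P ⊃ Q))) ⊃ (P ∨ ¬Q))): 0.73 > 0.41, so result = 0.41
  Gödel value = 0.41
Łukasiewicz evaluation:
  ¬P: Łukasiewicz ¬ gives 1 − 0.41 = 0.59
  (¬P ∨ Q) = max(0.59, 0.73) = 0.73
  (P ⊃ Q): min(1, 1 − 0.41 + 0.73) = 1
  (Q ⊃ (P ⊃ Q)): min(1, 1 − 0.73 + 1) = 1
  (P ⊃ (Q ⊃ (P ⊃ Q))): min(1, 1 − 0.41 + 1) = 1
  ¬Q: Łukasiewicz ¬ gives 1 − 0.73 = 0.27
  (P ∨ ¬Q) = max(0.41, 0.27) = 0.41
  ((P ⊃ (Q ⊃ (P ⊃ Q))) ⊃ (P ∨ ¬Q)): min(1, 1 − 1 + 0.41) = 0.41
  ((¬P ∨ Q) ⊃ ((P ⊃ (Q ⊃ (P ⊃ Q))) ⊃ (P ∨ ¬Q))): min(1, 1 − 0.73 + 0.41) = 0.68
  Łukasiewicz value = 0.68
Difference: 0.41 − 0.68 = -0.27

-0.27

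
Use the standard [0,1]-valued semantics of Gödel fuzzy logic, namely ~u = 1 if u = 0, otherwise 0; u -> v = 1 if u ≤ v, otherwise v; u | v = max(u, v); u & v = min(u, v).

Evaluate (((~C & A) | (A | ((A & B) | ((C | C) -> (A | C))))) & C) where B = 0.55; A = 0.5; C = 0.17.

0.17

~C: Gödel ¬ of 0.17 = 0 (operand ≠ 0)
(~C & A) = min(0, 0.5) = 0
(A & B) = min(0.5, 0.55) = 0.5
(C | C) = max(0.17, 0.17) = 0.17
(A | C) = max(0.5, 0.17) = 0.5
((C | C) -> (A | C)): 0.17 ≤ 0.5, so result = 1
((A & B) | ((C | C) -> (A | C))) = max(0.5, 1) = 1
(A | ((A & B) | ((C | C) -> (A | C)))) = max(0.5, 1) = 1
((~C & A) | (A | ((A & B) | ((C | C) -> (A | C))))) = max(0, 1) = 1
(((~C & A) | (A | ((A & B) | ((C | C) -> (A | C))))) & C) = min(1, 0.17) = 0.17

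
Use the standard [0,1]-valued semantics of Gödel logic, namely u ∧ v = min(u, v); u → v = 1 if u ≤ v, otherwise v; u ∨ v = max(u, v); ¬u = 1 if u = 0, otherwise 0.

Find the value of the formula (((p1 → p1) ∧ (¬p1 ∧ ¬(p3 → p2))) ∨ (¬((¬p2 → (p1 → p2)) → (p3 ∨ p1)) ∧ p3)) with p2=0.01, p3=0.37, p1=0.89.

0.00

(p1 → p1): 0.89 ≤ 0.89, so result = 1
¬p1: Gödel ¬ of 0.89 = 0 (operand ≠ 0)
(p3 → p2): 0.37 > 0.01, so result = 0.01
¬(p3 → p2): Gödel ¬ of 0.01 = 0 (operand ≠ 0)
(¬p1 ∧ ¬(p3 → p2)) = min(0, 0) = 0
((p1 → p1) ∧ (¬p1 ∧ ¬(p3 → p2))) = min(1, 0) = 0
¬p2: Gödel ¬ of 0.01 = 0 (operand ≠ 0)
(p1 → p2): 0.89 > 0.01, so result = 0.01
(¬p2 → (p1 → p2)): 0 ≤ 0.01, so result = 1
(p3 ∨ p1) = max(0.37, 0.89) = 0.89
((¬p2 → (p1 → p2)) → (p3 ∨ p1)): 1 > 0.89, so result = 0.89
¬((¬p2 → (p1 → p2)) → (p3 ∨ p1)): Gödel ¬ of 0.89 = 0 (operand ≠ 0)
(¬((¬p2 → (p1 → p2)) → (p3 ∨ p1)) ∧ p3) = min(0, 0.37) = 0
(((p1 → p1) ∧ (¬p1 ∧ ¬(p3 → p2))) ∨ (¬((¬p2 → (p1 → p2)) → (p3 ∨ p1)) ∧ p3)) = max(0, 0) = 0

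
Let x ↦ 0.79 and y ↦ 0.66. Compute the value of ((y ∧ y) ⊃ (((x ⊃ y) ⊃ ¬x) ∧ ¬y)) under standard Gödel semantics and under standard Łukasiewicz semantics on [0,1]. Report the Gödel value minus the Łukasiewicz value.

Gödel evaluation:
  (y ∧ y) = min(0.66, 0.66) = 0.66
  (x ⊃ y): 0.79 > 0.66, so result = 0.66
  ¬x: Gödel ¬ of 0.79 = 0 (operand ≠ 0)
  ((x ⊃ y) ⊃ ¬x): 0.66 > 0, so result = 0
  ¬y: Gödel ¬ of 0.66 = 0 (operand ≠ 0)
  (((x ⊃ y) ⊃ ¬x) ∧ ¬y) = min(0, 0) = 0
  ((y ∧ y) ⊃ (((x ⊃ y) ⊃ ¬x) ∧ ¬y)): 0.66 > 0, so result = 0
  Gödel value = 0
Łukasiewicz evaluation:
  (y ∧ y) = min(0.66, 0.66) = 0.66
  (x ⊃ y): min(1, 1 − 0.79 + 0.66) = 0.87
  ¬x: Łukasiewicz ¬ gives 1 − 0.79 = 0.21
  ((x ⊃ y) ⊃ ¬x): min(1, 1 − 0.87 + 0.21) = 0.34
  ¬y: Łukasiewicz ¬ gives 1 − 0.66 = 0.34
  (((x ⊃ y) ⊃ ¬x) ∧ ¬y) = min(0.34, 0.34) = 0.34
  ((y ∧ y) ⊃ (((x ⊃ y) ⊃ ¬x) ∧ ¬y)): min(1, 1 − 0.66 + 0.34) = 0.68
  Łukasiewicz value = 0.68
Difference: 0 − 0.68 = -0.68

-0.68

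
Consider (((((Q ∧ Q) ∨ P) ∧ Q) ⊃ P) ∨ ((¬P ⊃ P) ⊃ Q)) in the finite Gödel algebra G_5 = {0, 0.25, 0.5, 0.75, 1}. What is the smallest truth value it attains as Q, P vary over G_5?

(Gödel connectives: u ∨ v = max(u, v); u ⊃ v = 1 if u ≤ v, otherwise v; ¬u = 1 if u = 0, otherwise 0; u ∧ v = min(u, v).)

The minimum is attained at Q = 0.5, P = 0.25:
  (Q ∧ Q) = min(0.5, 0.5) = 0.5
  ((Q ∧ Q) ∨ P) = max(0.5, 0.25) = 0.5
  (((Q ∧ Q) ∨ P) ∧ Q) = min(0.5, 0.5) = 0.5
  ((((Q ∧ Q) ∨ P) ∧ Q) ⊃ P): 0.5 > 0.25, so result = 0.25
  ¬P: Gödel ¬ of 0.25 = 0 (operand ≠ 0)
  (¬P ⊃ P): 0 ≤ 0.25, so result = 1
  ((¬P ⊃ P) ⊃ Q): 1 > 0.5, so result = 0.5
  (((((Q ∧ Q) ∨ P) ∧ Q) ⊃ P) ∨ ((¬P ⊃ P) ⊃ Q)) = max(0.25, 0.5) = 0.5
Checking all 25 assignments confirms none give a value below 0.50.

0.50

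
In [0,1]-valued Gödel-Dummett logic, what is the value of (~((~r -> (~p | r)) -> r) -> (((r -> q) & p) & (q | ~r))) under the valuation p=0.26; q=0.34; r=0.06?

1.00

~r: Gödel ¬ of 0.06 = 0 (operand ≠ 0)
~p: Gödel ¬ of 0.26 = 0 (operand ≠ 0)
(~p | r) = max(0, 0.06) = 0.06
(~r -> (~p | r)): 0 ≤ 0.06, so result = 1
((~r -> (~p | r)) -> r): 1 > 0.06, so result = 0.06
~((~r -> (~p | r)) -> r): Gödel ¬ of 0.06 = 0 (operand ≠ 0)
(r -> q): 0.06 ≤ 0.34, so result = 1
((r -> q) & p) = min(1, 0.26) = 0.26
~r: Gödel ¬ of 0.06 = 0 (operand ≠ 0)
(q | ~r) = max(0.34, 0) = 0.34
(((r -> q) & p) & (q | ~r)) = min(0.26, 0.34) = 0.26
(~((~r -> (~p | r)) -> r) -> (((r -> q) & p) & (q | ~r))): 0 ≤ 0.26, so result = 1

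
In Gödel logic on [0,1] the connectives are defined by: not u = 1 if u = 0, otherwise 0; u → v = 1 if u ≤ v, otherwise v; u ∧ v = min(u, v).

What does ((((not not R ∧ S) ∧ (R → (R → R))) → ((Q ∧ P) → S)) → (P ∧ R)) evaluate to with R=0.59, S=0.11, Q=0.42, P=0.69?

0.59

not R: Gödel ¬ of 0.59 = 0 (operand ≠ 0)
not not R: Gödel ¬ of 0 = 1 (operand is 0)
(not not R ∧ S) = min(1, 0.11) = 0.11
(R → R): 0.59 ≤ 0.59, so result = 1
(R → (R → R)): 0.59 ≤ 1, so result = 1
((not not R ∧ S) ∧ (R → (R → R))) = min(0.11, 1) = 0.11
(Q ∧ P) = min(0.42, 0.69) = 0.42
((Q ∧ P) → S): 0.42 > 0.11, so result = 0.11
(((not not R ∧ S) ∧ (R → (R → R))) → ((Q ∧ P) → S)): 0.11 ≤ 0.11, so result = 1
(P ∧ R) = min(0.69, 0.59) = 0.59
((((not not R ∧ S) ∧ (R → (R → R))) → ((Q ∧ P) → S)) → (P ∧ R)): 1 > 0.59, so result = 0.59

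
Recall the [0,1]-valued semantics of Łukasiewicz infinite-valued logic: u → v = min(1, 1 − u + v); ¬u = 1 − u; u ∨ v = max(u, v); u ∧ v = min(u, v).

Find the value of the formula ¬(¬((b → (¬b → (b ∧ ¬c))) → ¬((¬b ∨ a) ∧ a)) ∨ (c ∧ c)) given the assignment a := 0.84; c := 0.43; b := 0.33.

0.16

¬b: Łukasiewicz ¬ gives 1 − 0.33 = 0.67
¬c: Łukasiewicz ¬ gives 1 − 0.43 = 0.57
(b ∧ ¬c) = min(0.33, 0.57) = 0.33
(¬b → (b ∧ ¬c)): min(1, 1 − 0.67 + 0.33) = 0.66
(b → (¬b → (b ∧ ¬c))): min(1, 1 − 0.33 + 0.66) = 1
¬b: Łukasiewicz ¬ gives 1 − 0.33 = 0.67
(¬b ∨ a) = max(0.67, 0.84) = 0.84
((¬b ∨ a) ∧ a) = min(0.84, 0.84) = 0.84
¬((¬b ∨ a) ∧ a): Łukasiewicz ¬ gives 1 − 0.84 = 0.16
((b → (¬b → (b ∧ ¬c))) → ¬((¬b ∨ a) ∧ a)): min(1, 1 − 1 + 0.16) = 0.16
¬((b → (¬b → (b ∧ ¬c))) → ¬((¬b ∨ a) ∧ a)): Łukasiewicz ¬ gives 1 − 0.16 = 0.84
(c ∧ c) = min(0.43, 0.43) = 0.43
(¬((b → (¬b → (b ∧ ¬c))) → ¬((¬b ∨ a) ∧ a)) ∨ (c ∧ c)) = max(0.84, 0.43) = 0.84
¬(¬((b → (¬b → (b ∧ ¬c))) → ¬((¬b ∨ a) ∧ a)) ∨ (c ∧ c)): Łukasiewicz ¬ gives 1 − 0.84 = 0.16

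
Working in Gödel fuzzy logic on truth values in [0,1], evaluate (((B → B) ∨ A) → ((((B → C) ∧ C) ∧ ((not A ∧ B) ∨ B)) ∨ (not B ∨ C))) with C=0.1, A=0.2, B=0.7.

0.10

(B → B): 0.7 ≤ 0.7, so result = 1
((B → B) ∨ A) = max(1, 0.2) = 1
(B → C): 0.7 > 0.1, so result = 0.1
((B → C) ∧ C) = min(0.1, 0.1) = 0.1
not A: Gödel ¬ of 0.2 = 0 (operand ≠ 0)
(not A ∧ B) = min(0, 0.7) = 0
((not A ∧ B) ∨ B) = max(0, 0.7) = 0.7
(((B → C) ∧ C) ∧ ((not A ∧ B) ∨ B)) = min(0.1, 0.7) = 0.1
not B: Gödel ¬ of 0.7 = 0 (operand ≠ 0)
(not B ∨ C) = max(0, 0.1) = 0.1
((((B → C) ∧ C) ∧ ((not A ∧ B) ∨ B)) ∨ (not B ∨ C)) = max(0.1, 0.1) = 0.1
(((B → B) ∨ A) → ((((B → C) ∧ C) ∧ ((not A ∧ B) ∨ B)) ∨ (not B ∨ C))): 1 > 0.1, so result = 0.1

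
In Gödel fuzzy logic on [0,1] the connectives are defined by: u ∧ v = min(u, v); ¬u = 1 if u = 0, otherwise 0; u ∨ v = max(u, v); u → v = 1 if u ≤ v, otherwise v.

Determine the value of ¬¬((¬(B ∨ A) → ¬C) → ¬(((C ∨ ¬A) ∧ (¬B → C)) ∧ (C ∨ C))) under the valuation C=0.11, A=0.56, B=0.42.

0.00

(B ∨ A) = max(0.42, 0.56) = 0.56
¬(B ∨ A): Gödel ¬ of 0.56 = 0 (operand ≠ 0)
¬C: Gödel ¬ of 0.11 = 0 (operand ≠ 0)
(¬(B ∨ A) → ¬C): 0 ≤ 0, so result = 1
¬A: Gödel ¬ of 0.56 = 0 (operand ≠ 0)
(C ∨ ¬A) = max(0.11, 0) = 0.11
¬B: Gödel ¬ of 0.42 = 0 (operand ≠ 0)
(¬B → C): 0 ≤ 0.11, so result = 1
((C ∨ ¬A) ∧ (¬B → C)) = min(0.11, 1) = 0.11
(C ∨ C) = max(0.11, 0.11) = 0.11
(((C ∨ ¬A) ∧ (¬B → C)) ∧ (C ∨ C)) = min(0.11, 0.11) = 0.11
¬(((C ∨ ¬A) ∧ (¬B → C)) ∧ (C ∨ C)): Gödel ¬ of 0.11 = 0 (operand ≠ 0)
((¬(B ∨ A) → ¬C) → ¬(((C ∨ ¬A) ∧ (¬B → C)) ∧ (C ∨ C))): 1 > 0, so result = 0
¬((¬(B ∨ A) → ¬C) → ¬(((C ∨ ¬A) ∧ (¬B → C)) ∧ (C ∨ C))): Gödel ¬ of 0 = 1 (operand is 0)
¬¬((¬(B ∨ A) → ¬C) → ¬(((C ∨ ¬A) ∧ (¬B → C)) ∧ (C ∨ C))): Gödel ¬ of 1 = 0 (operand ≠ 0)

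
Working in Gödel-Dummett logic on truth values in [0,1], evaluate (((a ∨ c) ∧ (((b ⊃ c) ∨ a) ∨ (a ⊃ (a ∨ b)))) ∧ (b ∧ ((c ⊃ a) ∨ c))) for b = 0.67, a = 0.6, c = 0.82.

0.67

(a ∨ c) = max(0.6, 0.82) = 0.82
(b ⊃ c): 0.67 ≤ 0.82, so result = 1
((b ⊃ c) ∨ a) = max(1, 0.6) = 1
(a ∨ b) = max(0.6, 0.67) = 0.67
(a ⊃ (a ∨ b)): 0.6 ≤ 0.67, so result = 1
(((b ⊃ c) ∨ a) ∨ (a ⊃ (a ∨ b))) = max(1, 1) = 1
((a ∨ c) ∧ (((b ⊃ c) ∨ a) ∨ (a ⊃ (a ∨ b)))) = min(0.82, 1) = 0.82
(c ⊃ a): 0.82 > 0.6, so result = 0.6
((c ⊃ a) ∨ c) = max(0.6, 0.82) = 0.82
(b ∧ ((c ⊃ a) ∨ c)) = min(0.67, 0.82) = 0.67
(((a ∨ c) ∧ (((b ⊃ c) ∨ a) ∨ (a ⊃ (a ∨ b)))) ∧ (b ∧ ((c ⊃ a) ∨ c))) = min(0.82, 0.67) = 0.67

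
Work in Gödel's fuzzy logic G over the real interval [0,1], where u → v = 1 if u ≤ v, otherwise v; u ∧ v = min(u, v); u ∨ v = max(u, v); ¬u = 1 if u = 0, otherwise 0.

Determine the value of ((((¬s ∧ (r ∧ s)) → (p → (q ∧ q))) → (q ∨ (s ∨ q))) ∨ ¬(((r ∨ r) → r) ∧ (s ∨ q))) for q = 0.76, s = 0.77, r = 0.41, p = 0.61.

¬s: Gödel ¬ of 0.77 = 0 (operand ≠ 0)
(r ∧ s) = min(0.41, 0.77) = 0.41
(¬s ∧ (r ∧ s)) = min(0, 0.41) = 0
(q ∧ q) = min(0.76, 0.76) = 0.76
(p → (q ∧ q)): 0.61 ≤ 0.76, so result = 1
((¬s ∧ (r ∧ s)) → (p → (q ∧ q))): 0 ≤ 1, so result = 1
(s ∨ q) = max(0.77, 0.76) = 0.77
(q ∨ (s ∨ q)) = max(0.76, 0.77) = 0.77
(((¬s ∧ (r ∧ s)) → (p → (q ∧ q))) → (q ∨ (s ∨ q))): 1 > 0.77, so result = 0.77
(r ∨ r) = max(0.41, 0.41) = 0.41
((r ∨ r) → r): 0.41 ≤ 0.41, so result = 1
(s ∨ q) = max(0.77, 0.76) = 0.77
(((r ∨ r) → r) ∧ (s ∨ q)) = min(1, 0.77) = 0.77
¬(((r ∨ r) → r) ∧ (s ∨ q)): Gödel ¬ of 0.77 = 0 (operand ≠ 0)
((((¬s ∧ (r ∧ s)) → (p → (q ∧ q))) → (q ∨ (s ∨ q))) ∨ ¬(((r ∨ r) → r) ∧ (s ∨ q))) = max(0.77, 0) = 0.77

0.77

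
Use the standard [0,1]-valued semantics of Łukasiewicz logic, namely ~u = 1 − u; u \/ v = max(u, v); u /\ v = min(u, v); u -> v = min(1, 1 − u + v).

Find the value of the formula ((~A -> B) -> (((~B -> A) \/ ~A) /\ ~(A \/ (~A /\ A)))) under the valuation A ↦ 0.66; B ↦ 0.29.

0.39

~A: Łukasiewicz ¬ gives 1 − 0.66 = 0.34
(~A -> B): min(1, 1 − 0.34 + 0.29) = 0.95
~B: Łukasiewicz ¬ gives 1 − 0.29 = 0.71
(~B -> A): min(1, 1 − 0.71 + 0.66) = 0.95
~A: Łukasiewicz ¬ gives 1 − 0.66 = 0.34
((~B -> A) \/ ~A) = max(0.95, 0.34) = 0.95
~A: Łukasiewicz ¬ gives 1 − 0.66 = 0.34
(~A /\ A) = min(0.34, 0.66) = 0.34
(A \/ (~A /\ A)) = max(0.66, 0.34) = 0.66
~(A \/ (~A /\ A)): Łukasiewicz ¬ gives 1 − 0.66 = 0.34
(((~B -> A) \/ ~A) /\ ~(A \/ (~A /\ A))) = min(0.95, 0.34) = 0.34
((~A -> B) -> (((~B -> A) \/ ~A) /\ ~(A \/ (~A /\ A)))): min(1, 1 − 0.95 + 0.34) = 0.39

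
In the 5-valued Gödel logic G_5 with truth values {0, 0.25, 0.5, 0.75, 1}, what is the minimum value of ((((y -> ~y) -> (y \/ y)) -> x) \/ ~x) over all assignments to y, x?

0.25

The minimum is attained at y = 0.25, x = 0.25:
  ~y: Gödel ¬ of 0.25 = 0 (operand ≠ 0)
  (y -> ~y): 0.25 > 0, so result = 0
  (y \/ y) = max(0.25, 0.25) = 0.25
  ((y -> ~y) -> (y \/ y)): 0 ≤ 0.25, so result = 1
  (((y -> ~y) -> (y \/ y)) -> x): 1 > 0.25, so result = 0.25
  ~x: Gödel ¬ of 0.25 = 0 (operand ≠ 0)
  ((((y -> ~y) -> (y \/ y)) -> x) \/ ~x) = max(0.25, 0) = 0.25
Checking all 25 assignments confirms none give a value below 0.25.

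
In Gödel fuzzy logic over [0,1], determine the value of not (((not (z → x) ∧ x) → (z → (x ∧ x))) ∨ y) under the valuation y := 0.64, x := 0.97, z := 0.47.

0.00

(z → x): 0.47 ≤ 0.97, so result = 1
not (z → x): Gödel ¬ of 1 = 0 (operand ≠ 0)
(not (z → x) ∧ x) = min(0, 0.97) = 0
(x ∧ x) = min(0.97, 0.97) = 0.97
(z → (x ∧ x)): 0.47 ≤ 0.97, so result = 1
((not (z → x) ∧ x) → (z → (x ∧ x))): 0 ≤ 1, so result = 1
(((not (z → x) ∧ x) → (z → (x ∧ x))) ∨ y) = max(1, 0.64) = 1
not (((not (z → x) ∧ x) → (z → (x ∧ x))) ∨ y): Gödel ¬ of 1 = 0 (operand ≠ 0)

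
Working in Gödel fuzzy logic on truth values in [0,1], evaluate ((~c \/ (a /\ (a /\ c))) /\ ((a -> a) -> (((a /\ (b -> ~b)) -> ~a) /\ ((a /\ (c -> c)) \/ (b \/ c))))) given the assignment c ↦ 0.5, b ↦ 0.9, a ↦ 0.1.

~c: Gödel ¬ of 0.5 = 0 (operand ≠ 0)
(a /\ c) = min(0.1, 0.5) = 0.1
(a /\ (a /\ c)) = min(0.1, 0.1) = 0.1
(~c \/ (a /\ (a /\ c))) = max(0, 0.1) = 0.1
(a -> a): 0.1 ≤ 0.1, so result = 1
~b: Gödel ¬ of 0.9 = 0 (operand ≠ 0)
(b -> ~b): 0.9 > 0, so result = 0
(a /\ (b -> ~b)) = min(0.1, 0) = 0
~a: Gödel ¬ of 0.1 = 0 (operand ≠ 0)
((a /\ (b -> ~b)) -> ~a): 0 ≤ 0, so result = 1
(c -> c): 0.5 ≤ 0.5, so result = 1
(a /\ (c -> c)) = min(0.1, 1) = 0.1
(b \/ c) = max(0.9, 0.5) = 0.9
((a /\ (c -> c)) \/ (b \/ c)) = max(0.1, 0.9) = 0.9
(((a /\ (b -> ~b)) -> ~a) /\ ((a /\ (c -> c)) \/ (b \/ c))) = min(1, 0.9) = 0.9
((a -> a) -> (((a /\ (b -> ~b)) -> ~a) /\ ((a /\ (c -> c)) \/ (b \/ c)))): 1 > 0.9, so result = 0.9
((~c \/ (a /\ (a /\ c))) /\ ((a -> a) -> (((a /\ (b -> ~b)) -> ~a) /\ ((a /\ (c -> c)) \/ (b \/ c))))) = min(0.1, 0.9) = 0.1

0.10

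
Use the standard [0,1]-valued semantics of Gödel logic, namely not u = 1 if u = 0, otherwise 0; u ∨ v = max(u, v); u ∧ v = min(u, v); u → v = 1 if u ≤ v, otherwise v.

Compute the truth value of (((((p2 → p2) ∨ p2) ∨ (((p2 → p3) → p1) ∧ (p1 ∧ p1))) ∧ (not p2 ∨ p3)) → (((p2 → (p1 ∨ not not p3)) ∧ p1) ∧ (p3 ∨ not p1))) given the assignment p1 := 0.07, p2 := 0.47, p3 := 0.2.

(p2 → p2): 0.47 ≤ 0.47, so result = 1
((p2 → p2) ∨ p2) = max(1, 0.47) = 1
(p2 → p3): 0.47 > 0.2, so result = 0.2
((p2 → p3) → p1): 0.2 > 0.07, so result = 0.07
(p1 ∧ p1) = min(0.07, 0.07) = 0.07
(((p2 → p3) → p1) ∧ (p1 ∧ p1)) = min(0.07, 0.07) = 0.07
(((p2 → p2) ∨ p2) ∨ (((p2 → p3) → p1) ∧ (p1 ∧ p1))) = max(1, 0.07) = 1
not p2: Gödel ¬ of 0.47 = 0 (operand ≠ 0)
(not p2 ∨ p3) = max(0, 0.2) = 0.2
((((p2 → p2) ∨ p2) ∨ (((p2 → p3) → p1) ∧ (p1 ∧ p1))) ∧ (not p2 ∨ p3)) = min(1, 0.2) = 0.2
not p3: Gödel ¬ of 0.2 = 0 (operand ≠ 0)
not not p3: Gödel ¬ of 0 = 1 (operand is 0)
(p1 ∨ not not p3) = max(0.07, 1) = 1
(p2 → (p1 ∨ not not p3)): 0.47 ≤ 1, so result = 1
((p2 → (p1 ∨ not not p3)) ∧ p1) = min(1, 0.07) = 0.07
not p1: Gödel ¬ of 0.07 = 0 (operand ≠ 0)
(p3 ∨ not p1) = max(0.2, 0) = 0.2
(((p2 → (p1 ∨ not not p3)) ∧ p1) ∧ (p3 ∨ not p1)) = min(0.07, 0.2) = 0.07
(((((p2 → p2) ∨ p2) ∨ (((p2 → p3) → p1) ∧ (p1 ∧ p1))) ∧ (not p2 ∨ p3)) → (((p2 → (p1 ∨ not not p3)) ∧ p1) ∧ (p3 ∨ not p1))): 0.2 > 0.07, so result = 0.07

0.07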